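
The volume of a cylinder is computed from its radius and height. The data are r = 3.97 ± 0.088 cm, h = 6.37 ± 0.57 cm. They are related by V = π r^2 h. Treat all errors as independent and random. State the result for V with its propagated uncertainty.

315 ± 31.5 cm^3

Products/powers → add relative errors in quadrature, weighted by exponent:
  (2·δr/r)² = (2×0.0222)² = 0.00197;  (1·δh/h)² = (1×0.0895)² = 0.00801
δV/V = √(0.00997) = 0.0999
V = 315 cm^3, so δV = 0.0999 × 315 = 31.5 cm^3.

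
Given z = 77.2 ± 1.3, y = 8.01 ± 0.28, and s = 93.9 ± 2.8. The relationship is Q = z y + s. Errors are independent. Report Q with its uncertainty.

Let p = z·y = 618. δp/p = √((1·δz/z)² + (1·δy/y)²) = √(0.000284 + 0.00122) = 0.0388, so δp = 24.0.
Q = p + s: δQ = √(δp² + δs²) = √(576 + 7.84) = 24.2
Q = 712.

712 ± 24.2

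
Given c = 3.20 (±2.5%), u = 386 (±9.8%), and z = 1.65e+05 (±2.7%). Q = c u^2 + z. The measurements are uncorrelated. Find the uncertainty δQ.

Let p = c·u^2 = 4.77e+05. δp/p = √((1·δc/c)² + (2·δu/u)²) = √(0.000625 + 0.0384) = 0.198, so δp = 94200.
Q = p + z: δQ = √(δp² + δz²) = √(8.88e+09 + 1.98e+07) = 94300

94300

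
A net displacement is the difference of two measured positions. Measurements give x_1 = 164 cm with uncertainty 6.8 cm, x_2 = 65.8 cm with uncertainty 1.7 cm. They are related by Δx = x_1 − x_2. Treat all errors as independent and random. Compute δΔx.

7.01 cm

For a sum/difference, combine absolute errors in quadrature:
  (δx_1)² = 46.2;  (δx_2)² = 2.89
δΔx = √(49.1) = 7.01 cm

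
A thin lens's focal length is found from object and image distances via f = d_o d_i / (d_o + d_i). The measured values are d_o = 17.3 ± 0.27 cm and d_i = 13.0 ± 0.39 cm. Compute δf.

∂f/∂d_o = (d_i/(d_o+d_i))² = 0.184;  ∂f/∂d_i = (d_o/(d_o+d_i))² = 0.326
δf = √((∂f/∂d_o · δd_o)² + (∂f/∂d_i · δd_i)²) = √(0.00247 + 0.0162) = 0.137 cm

0.137 cm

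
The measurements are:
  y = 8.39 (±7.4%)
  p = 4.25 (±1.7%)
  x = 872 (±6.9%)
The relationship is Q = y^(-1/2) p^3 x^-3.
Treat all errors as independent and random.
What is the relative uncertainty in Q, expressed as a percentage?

Each factor contributes (exponent × relative error)² to (δQ/Q)²:
  (−½·δy/y)² = (-0.5×0.0740)² = 0.00137;  (3·δp/p)² = (3×0.0170)² = 0.00260;  (-3·δx/x)² = (-3×0.0690)² = 0.0428
δQ/Q = √(0.0468) = 0.216

21.6%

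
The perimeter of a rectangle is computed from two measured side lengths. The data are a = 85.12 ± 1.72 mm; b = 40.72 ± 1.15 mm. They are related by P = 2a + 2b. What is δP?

Sums and differences: (δP)² = Σ (cᵢ δxᵢ)².
  (2·δa)² = 11.8;  (2·δb)² = 5.29
δP = √(17.1) = 4.14 mm

4.14 mm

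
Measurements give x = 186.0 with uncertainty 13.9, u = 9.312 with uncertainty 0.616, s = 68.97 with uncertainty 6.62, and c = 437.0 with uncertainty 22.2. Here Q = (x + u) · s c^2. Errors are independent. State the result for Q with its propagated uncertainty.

(2.572 ± 0.404) × 10^9

Let w = x + u = 195.3. δw = √(δx² + δu²) = √(193 + 0.379) = 13.9, so δw/w = 0.0712.
Q is then a monomial in w, s, c:
δQ/Q = √((δw/w)² + (1·δs/s)² + (2·δc/c)²) = √(0.00507 + 0.00921 + 0.0103) = 0.157
Q = 2.572e+09, so δQ = 0.157 × 2.572e+09 = 4.04e+08.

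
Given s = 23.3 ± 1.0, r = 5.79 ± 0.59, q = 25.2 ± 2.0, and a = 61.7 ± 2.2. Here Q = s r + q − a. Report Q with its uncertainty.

98.4 ± 15.2

Let p = s·r = 135. δp/p = √((1·δs/s)² + (1·δr/r)²) = √(0.00184 + 0.0104) = 0.111, so δp = 14.9.
Q = p + q − a: δQ = √(δp² + δq² + δa²) = √(223 + 4.00 + 4.84) = 15.2
Q = 98.4.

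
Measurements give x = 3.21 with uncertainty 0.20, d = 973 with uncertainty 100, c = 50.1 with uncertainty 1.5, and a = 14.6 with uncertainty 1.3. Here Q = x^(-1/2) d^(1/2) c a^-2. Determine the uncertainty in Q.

0.779

Relative error in a monomial: (δQ/Q)² = Σ (nᵢ · δxᵢ/xᵢ)².
  (−½·δx/x)² = (-0.5×0.0623)² = 0.000970;  (½·δd/d)² = (0.5×0.103)² = 0.00264;  (1·δc/c)² = (1×0.0299)² = 0.000896;  (-2·δa/a)² = (-2×0.0890)² = 0.0317
δQ/Q = √(0.0362) = 0.190
Q = 4.09, so δQ = 0.190 × 4.09 = 0.779.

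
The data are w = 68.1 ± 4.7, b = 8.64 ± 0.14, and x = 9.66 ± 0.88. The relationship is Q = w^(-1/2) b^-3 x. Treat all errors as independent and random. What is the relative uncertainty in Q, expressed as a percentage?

Since Q is a product/quotient, work with relative uncertainties:
  (−½·δw/w)² = (-0.5×0.0690)² = 0.00119;  (-3·δb/b)² = (-3×0.0162)² = 0.00236;  (1·δx/x)² = (1×0.0911)² = 0.00830
δQ/Q = √(0.0119) = 0.109

10.9%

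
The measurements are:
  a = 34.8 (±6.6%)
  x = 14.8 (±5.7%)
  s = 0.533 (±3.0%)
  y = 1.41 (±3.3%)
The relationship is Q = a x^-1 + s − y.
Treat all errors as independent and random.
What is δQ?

Let p = a·x^-1 = 2.35. δp/p = √((1·δa/a)² + (-1·δx/x)²) = √(0.00436 + 0.00325) = 0.0872, so δp = 0.205.
Q = p + s − y: δQ = √(δp² + δs² + δy²) = √(0.0420 + 0.000256 + 0.00217) = 0.211

0.211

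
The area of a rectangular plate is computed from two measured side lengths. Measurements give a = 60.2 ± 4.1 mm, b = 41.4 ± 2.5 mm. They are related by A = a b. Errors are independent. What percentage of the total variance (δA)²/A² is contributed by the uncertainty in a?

(δA/A)² = (1·δa/a)² + (1·δb/b)²
  a term: (1×0.0681)² = 0.00464
  b term: (1×0.0604)² = 0.00365
Total = 0.00828. Share from a = 0.00464/0.00828 = 0.560.

56.0%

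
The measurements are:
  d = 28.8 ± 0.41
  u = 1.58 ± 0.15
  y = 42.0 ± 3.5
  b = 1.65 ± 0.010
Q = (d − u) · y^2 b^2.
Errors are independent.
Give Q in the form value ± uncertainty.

(1.31 ± 0.219) × 10^5

Let w = d − u = 27.2. δw = √(δd² + δu²) = √(0.168 + 0.0225) = 0.437, so δw/w = 0.0160.
Q is then a monomial in w, y, b:
δQ/Q = √((δw/w)² + (2·δy/y)² + (2·δb/b)²) = √(0.000257 + 0.0278 + 0.000147) = 0.168
Q = 1.31e+05, so δQ = 0.168 × 1.31e+05 = 21900.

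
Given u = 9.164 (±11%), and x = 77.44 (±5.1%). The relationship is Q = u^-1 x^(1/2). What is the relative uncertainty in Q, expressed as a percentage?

Each factor contributes (exponent × relative error)² to (δQ/Q)²:
  (-1·δu/u)² = (-1×0.110)² = 0.0121;  (½·δx/x)² = (0.5×0.0510)² = 0.000650
δQ/Q = √(0.0128) = 0.113

11.3%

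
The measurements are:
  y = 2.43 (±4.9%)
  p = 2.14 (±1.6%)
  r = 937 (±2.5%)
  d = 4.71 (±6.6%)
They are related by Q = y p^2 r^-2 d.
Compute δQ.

6.05e-06

Since Q is a product/quotient, work with relative uncertainties:
  (1·δy/y)² = (1×0.0490)² = 0.00240;  (2·δp/p)² = (2×0.0160)² = 0.00102;  (-2·δr/r)² = (-2×0.0250)² = 0.00250;  (1·δd/d)² = (1×0.0660)² = 0.00436
δQ/Q = √(0.0103) = 0.101
Q = 5.97e-05, so δQ = 0.101 × 5.97e-05 = 6.05e-06.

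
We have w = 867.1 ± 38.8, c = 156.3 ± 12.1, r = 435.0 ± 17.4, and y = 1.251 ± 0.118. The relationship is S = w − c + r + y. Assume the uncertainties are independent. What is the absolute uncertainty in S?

44.2

Absolute uncertainties add in quadrature for a linear combination:
  (δw)² = 1510;  (δc)² = 146;  (δr)² = 303;  (δy)² = 0.0139
δS = √(1950) = 44.2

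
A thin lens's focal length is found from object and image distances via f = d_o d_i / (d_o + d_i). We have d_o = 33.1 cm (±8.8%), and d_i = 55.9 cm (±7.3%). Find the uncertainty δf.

∂f/∂d_o = (d_i/(d_o+d_i))² = 0.394;  ∂f/∂d_i = (d_o/(d_o+d_i))² = 0.138
δf = √((∂f/∂d_o · δd_o)² + (∂f/∂d_i · δd_i)²) = √(1.32 + 0.319) = 1.28 cm

1.28 cm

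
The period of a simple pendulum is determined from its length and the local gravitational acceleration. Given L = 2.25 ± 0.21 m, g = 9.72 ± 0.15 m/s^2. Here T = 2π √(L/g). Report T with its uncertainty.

3.02 ± 0.143 s

Products/powers → add relative errors in quadrature, weighted by exponent:
  (½·δL/L)² = (0.5×0.0933)² = 0.00218;  (−½·δg/g)² = (-0.5×0.0154)² = 5.95e-05
δT/T = √(0.00224) = 0.0473
T = 3.02 s, so δT = 0.0473 × 3.02 = 0.143 s.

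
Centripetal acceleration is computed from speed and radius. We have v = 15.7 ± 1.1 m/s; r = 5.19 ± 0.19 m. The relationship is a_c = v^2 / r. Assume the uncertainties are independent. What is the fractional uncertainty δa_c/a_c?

0.145

For a monomial a_c ∝ v^2, r^-1, fractional errors add in quadrature:
  (2·δv/v)² = (2×0.0701)² = 0.0196;  (-1·δr/r)² = (-1×0.0366)² = 0.00134
δa_c/a_c = √(0.0210) = 0.145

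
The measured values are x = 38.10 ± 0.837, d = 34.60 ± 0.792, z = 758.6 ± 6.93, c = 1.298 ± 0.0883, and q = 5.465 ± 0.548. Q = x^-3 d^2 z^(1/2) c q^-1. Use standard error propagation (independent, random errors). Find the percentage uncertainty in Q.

Each factor contributes (exponent × relative error)² to (δQ/Q)²:
  (-3·δx/x)² = (-3×0.0220)² = 0.00434;  (2·δd/d)² = (2×0.0229)² = 0.00210;  (½·δz/z)² = (0.5×0.00914)² = 2.09e-05;  (1·δc/c)² = (1×0.0680)² = 0.00463;  (-1·δq/q)² = (-1×0.100)² = 0.0101
δQ/Q = √(0.0211) = 0.145

14.5%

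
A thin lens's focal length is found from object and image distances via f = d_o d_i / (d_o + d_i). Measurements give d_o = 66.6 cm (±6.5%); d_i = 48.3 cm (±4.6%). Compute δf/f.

∂f/∂d_o = (d_i/(d_o+d_i))² = 0.177;  ∂f/∂d_i = (d_o/(d_o+d_i))² = 0.336
δf = √((∂f/∂d_o · δd_o)² + (∂f/∂d_i · δd_i)²) = √(0.585 + 0.557) = 1.07 cm
f = 28.0 cm, so δf/f = 1.07/28.0 = 0.0382.

0.0382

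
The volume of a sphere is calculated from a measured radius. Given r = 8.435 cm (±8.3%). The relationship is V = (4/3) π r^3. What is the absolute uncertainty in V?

626 cm^3

V ∝ r^3, so δV/V = |3| · δr/r = 3 × 0.0830 = 0.249.
V = 2514 cm^3, so δV = 0.249 × 2514 = 626 cm^3.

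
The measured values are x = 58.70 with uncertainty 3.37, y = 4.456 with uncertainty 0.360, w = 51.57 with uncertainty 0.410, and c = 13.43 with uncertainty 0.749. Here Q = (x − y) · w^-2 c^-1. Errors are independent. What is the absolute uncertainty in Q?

Let u = x − y = 54.24. δu = √(δx² + δy²) = √(11.4 + 0.130) = 3.39, so δu/u = 0.0625.
Q is then a monomial in u, w, c:
δQ/Q = √((δu/u)² + (-2·δw/w)² + (-1·δc/c)²) = √(0.00390 + 0.000253 + 0.00311) = 0.0852
Q = 0.001519, so δQ = 0.0852 × 0.001519 = 0.000129.

0.000129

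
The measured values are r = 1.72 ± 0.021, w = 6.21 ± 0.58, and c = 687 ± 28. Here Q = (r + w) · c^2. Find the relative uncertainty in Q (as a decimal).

0.110

Let u = r + w = 7.93. δu = √(δr² + δw²) = √(0.000441 + 0.336) = 0.580, so δu/u = 0.0732.
Q is then a monomial in u, c:
δQ/Q = √((δu/u)² + (2·δc/c)²) = √(0.00536 + 0.00664) = 0.110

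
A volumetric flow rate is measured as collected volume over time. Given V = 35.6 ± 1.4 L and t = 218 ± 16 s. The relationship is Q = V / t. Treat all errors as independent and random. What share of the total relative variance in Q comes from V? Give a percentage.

22.3%

(δQ/Q)² = (1·δV/V)² + (-1·δt/t)²
  V term: (1×0.0393)² = 0.00155
  t term: (-1×0.0734)² = 0.00539
Total = 0.00693. Share from V = 0.00155/0.00693 = 0.223.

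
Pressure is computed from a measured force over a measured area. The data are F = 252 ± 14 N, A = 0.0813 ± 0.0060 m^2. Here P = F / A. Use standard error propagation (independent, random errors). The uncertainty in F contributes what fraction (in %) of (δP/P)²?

36.2%

(δP/P)² = (1·δF/F)² + (-1·δA/A)²
  F term: (1×0.0556)² = 0.00309
  A term: (-1×0.0738)² = 0.00545
Total = 0.00853. Share from F = 0.00309/0.00853 = 0.362.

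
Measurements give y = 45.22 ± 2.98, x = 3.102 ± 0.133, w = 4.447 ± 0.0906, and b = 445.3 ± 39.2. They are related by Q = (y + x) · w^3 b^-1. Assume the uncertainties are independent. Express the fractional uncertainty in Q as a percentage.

12.4%

Let u = y + x = 48.32. δu = √(δy² + δx²) = √(8.88 + 0.0177) = 2.98, so δu/u = 0.0617.
Q is then a monomial in u, w, b:
δQ/Q = √((δu/u)² + (3·δw/w)² + (-1·δb/b)²) = √(0.00381 + 0.00374 + 0.00775) = 0.124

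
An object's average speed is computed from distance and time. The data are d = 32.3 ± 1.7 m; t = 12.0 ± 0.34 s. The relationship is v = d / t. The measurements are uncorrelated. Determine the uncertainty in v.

0.161 m/s

Each factor contributes (exponent × relative error)² to (δv/v)²:
  (1·δd/d)² = (1×0.0526)² = 0.00277;  (-1·δt/t)² = (-1×0.0283)² = 0.000803
δv/v = √(0.00357) = 0.0598
v = 2.69 m/s, so δv = 0.0598 × 2.69 = 0.161 m/s.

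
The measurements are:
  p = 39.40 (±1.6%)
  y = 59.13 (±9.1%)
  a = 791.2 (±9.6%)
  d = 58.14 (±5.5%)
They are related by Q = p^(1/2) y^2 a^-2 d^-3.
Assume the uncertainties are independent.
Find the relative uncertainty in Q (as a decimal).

0.312

For a monomial Q ∝ p^(1/2), y^2, a^-2, d^-3, fractional errors add in quadrature:
  (½·δp/p)² = (0.5×0.0160)² = 6.4e-05;  (2·δy/y)² = (2×0.0910)² = 0.0331;  (-2·δa/a)² = (-2×0.0960)² = 0.0369;  (-3·δd/d)² = (-3×0.0550)² = 0.0272
δQ/Q = √(0.0973) = 0.312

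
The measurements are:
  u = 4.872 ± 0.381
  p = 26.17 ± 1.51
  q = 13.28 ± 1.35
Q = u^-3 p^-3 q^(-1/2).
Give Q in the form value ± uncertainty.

Relative error in a monomial: (δQ/Q)² = Σ (nᵢ · δxᵢ/xᵢ)².
  (-3·δu/u)² = (-3×0.0782)² = 0.0550;  (-3·δp/p)² = (-3×0.0577)² = 0.0300;  (−½·δq/q)² = (-0.5×0.102)² = 0.00258
δQ/Q = √(0.0876) = 0.296
Q = 1.324e-07, so δQ = 0.296 × 1.324e-07 = 3.92e-08.

(1.324 ± 0.392) × 10^-7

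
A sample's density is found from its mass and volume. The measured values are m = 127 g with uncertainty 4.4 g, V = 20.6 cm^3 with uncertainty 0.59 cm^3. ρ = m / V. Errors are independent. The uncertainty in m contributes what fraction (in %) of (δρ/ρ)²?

(δρ/ρ)² = (1·δm/m)² + (-1·δV/V)²
  m term: (1×0.0346)² = 0.00120
  V term: (-1×0.0286)² = 0.000820
Total = 0.00202. Share from m = 0.00120/0.00202 = 0.594.

59.4%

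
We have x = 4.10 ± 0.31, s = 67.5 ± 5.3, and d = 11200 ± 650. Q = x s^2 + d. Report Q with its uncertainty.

29900 ± 3320

Let p = x·s^2 = 18700. δp/p = √((1·δx/x)² + (2·δs/s)²) = √(0.00572 + 0.0247) = 0.174, so δp = 3260.
Q = p + d: δQ = √(δp² + δd²) = √(1.06e+07 + 4.22e+05) = 3320
Q = 29900.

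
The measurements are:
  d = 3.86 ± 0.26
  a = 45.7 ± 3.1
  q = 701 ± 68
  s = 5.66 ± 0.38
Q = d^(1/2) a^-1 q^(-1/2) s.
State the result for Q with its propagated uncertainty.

For a monomial Q ∝ d^(1/2), a^-1, q^(-1/2), s, fractional errors add in quadrature:
  (½·δd/d)² = (0.5×0.0674)² = 0.00113;  (-1·δa/a)² = (-1×0.0678)² = 0.00460;  (−½·δq/q)² = (-0.5×0.0970)² = 0.00235;  (1·δs/s)² = (1×0.0671)² = 0.00451
δQ/Q = √(0.0126) = 0.112
Q = 0.00919, so δQ = 0.112 × 0.00919 = 0.00103.

0.00919 ± 0.00103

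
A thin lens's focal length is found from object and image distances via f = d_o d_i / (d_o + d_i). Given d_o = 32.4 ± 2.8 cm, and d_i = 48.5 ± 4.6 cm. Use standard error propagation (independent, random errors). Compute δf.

∂f/∂d_o = (d_i/(d_o+d_i))² = 0.359;  ∂f/∂d_i = (d_o/(d_o+d_i))² = 0.160
δf = √((∂f/∂d_o · δd_o)² + (∂f/∂d_i · δd_i)²) = √(1.01 + 0.544) = 1.25 cm

1.25 cm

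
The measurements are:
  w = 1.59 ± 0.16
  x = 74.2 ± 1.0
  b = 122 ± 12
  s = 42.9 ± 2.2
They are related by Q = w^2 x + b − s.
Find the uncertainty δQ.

39.8

Let p = w^2·x = 188. δp/p = √((2·δw/w)² + (1·δx/x)²) = √(0.0405 + 0.000182) = 0.202, so δp = 37.8.
Q = p + b − s: δQ = √(δp² + δb² + δs²) = √(1430 + 144 + 4.84) = 39.8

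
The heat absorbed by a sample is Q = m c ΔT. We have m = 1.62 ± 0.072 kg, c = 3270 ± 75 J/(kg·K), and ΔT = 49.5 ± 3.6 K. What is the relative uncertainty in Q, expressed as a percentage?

8.83%

Products/powers → add relative errors in quadrature, weighted by exponent:
  (1·δm/m)² = (1×0.0444)² = 0.00198;  (1·δc/c)² = (1×0.0229)² = 0.000526;  (1·δΔT/ΔT)² = (1×0.0727)² = 0.00529
δQ/Q = √(0.00779) = 0.0883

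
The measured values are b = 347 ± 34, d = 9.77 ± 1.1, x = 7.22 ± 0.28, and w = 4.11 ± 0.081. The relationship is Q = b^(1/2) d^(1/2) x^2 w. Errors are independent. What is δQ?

Products/powers → add relative errors in quadrature, weighted by exponent:
  (½·δb/b)² = (0.5×0.0980)² = 0.00240;  (½·δd/d)² = (0.5×0.113)² = 0.00317;  (2·δx/x)² = (2×0.0388)² = 0.00602;  (1·δw/w)² = (1×0.0197)² = 0.000388
δQ/Q = √(0.0120) = 0.109
Q = 12500, so δQ = 0.109 × 12500 = 1370.

1370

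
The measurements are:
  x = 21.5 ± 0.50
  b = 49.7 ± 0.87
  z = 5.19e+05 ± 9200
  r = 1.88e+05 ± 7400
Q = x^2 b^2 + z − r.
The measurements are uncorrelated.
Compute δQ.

Let p = x^2·b^2 = 1.14e+06. δp/p = √((2·δx/x)² + (2·δb/b)²) = √(0.00216 + 0.00123) = 0.0582, so δp = 66500.
Q = p + z − r: δQ = √(δp² + δz² + δr²) = √(4.42e+09 + 8.46e+07 + 5.48e+07) = 67500

67500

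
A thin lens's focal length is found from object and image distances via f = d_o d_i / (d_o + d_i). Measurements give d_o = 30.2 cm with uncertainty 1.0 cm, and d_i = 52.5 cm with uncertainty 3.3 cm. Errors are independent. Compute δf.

0.597 cm

∂f/∂d_o = (d_i/(d_o+d_i))² = 0.403;  ∂f/∂d_i = (d_o/(d_o+d_i))² = 0.133
δf = √((∂f/∂d_o · δd_o)² + (∂f/∂d_i · δd_i)²) = √(0.162 + 0.194) = 0.597 cm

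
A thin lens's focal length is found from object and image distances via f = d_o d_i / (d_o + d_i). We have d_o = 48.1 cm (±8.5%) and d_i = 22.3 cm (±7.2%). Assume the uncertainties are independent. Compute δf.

∂f/∂d_o = (d_i/(d_o+d_i))² = 0.100;  ∂f/∂d_i = (d_o/(d_o+d_i))² = 0.467
δf = √((∂f/∂d_o · δd_o)² + (∂f/∂d_i · δd_i)²) = √(0.168 + 0.562) = 0.854 cm

0.854 cm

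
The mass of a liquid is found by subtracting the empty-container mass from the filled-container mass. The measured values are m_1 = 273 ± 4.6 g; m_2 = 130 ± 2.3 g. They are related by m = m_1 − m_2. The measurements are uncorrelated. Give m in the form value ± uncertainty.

143 ± 5.14 g

Sums and differences: (δm)² = Σ (cᵢ δxᵢ)².
  (δm_1)² = 21.2;  (δm_2)² = 5.29
δm = √(26.4) = 5.14 g
m = 143 g.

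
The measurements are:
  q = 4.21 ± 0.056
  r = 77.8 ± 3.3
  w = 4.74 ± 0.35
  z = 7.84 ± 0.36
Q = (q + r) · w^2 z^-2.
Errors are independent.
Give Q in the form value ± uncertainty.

Let u = q + r = 82.0. δu = √(δq² + δr²) = √(0.00314 + 10.9) = 3.30, so δu/u = 0.0402.
Q is then a monomial in u, w, z:
δQ/Q = √((δu/u)² + (2·δw/w)² + (-2·δz/z)²) = √(0.00162 + 0.0218 + 0.00843) = 0.179
Q = 30.0, so δQ = 0.179 × 30.0 = 5.35.

30.0 ± 5.35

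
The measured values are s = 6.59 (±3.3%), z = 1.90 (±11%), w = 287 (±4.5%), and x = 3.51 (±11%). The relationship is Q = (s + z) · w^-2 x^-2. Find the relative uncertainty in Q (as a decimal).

Let u = s + z = 8.49. δu = √(δs² + δz²) = √(0.0473 + 0.0437) = 0.302, so δu/u = 0.0355.
Q is then a monomial in u, w, x:
δQ/Q = √((δu/u)² + (-2·δw/w)² + (-2·δx/x)²) = √(0.00126 + 0.00810 + 0.0484) = 0.240

0.240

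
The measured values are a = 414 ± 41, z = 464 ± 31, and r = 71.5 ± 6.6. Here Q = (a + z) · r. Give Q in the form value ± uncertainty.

Let u = a + z = 878. δu = √(δa² + δz²) = √(1680 + 961) = 51.4, so δu/u = 0.0585.
Q is then a monomial in u, r:
δQ/Q = √((δu/u)² + (1·δr/r)²) = √(0.00343 + 0.00852) = 0.109
Q = 62800, so δQ = 0.109 × 62800 = 6860.

62800 ± 6860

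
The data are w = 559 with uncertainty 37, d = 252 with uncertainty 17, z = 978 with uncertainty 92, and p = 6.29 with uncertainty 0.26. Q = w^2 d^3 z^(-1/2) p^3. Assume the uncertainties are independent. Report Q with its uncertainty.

Each factor contributes (exponent × relative error)² to (δQ/Q)²:
  (2·δw/w)² = (2×0.0662)² = 0.0175;  (3·δd/d)² = (3×0.0675)² = 0.0410;  (−½·δz/z)² = (-0.5×0.0941)² = 0.00221;  (3·δp/p)² = (3×0.0413)² = 0.0154
δQ/Q = √(0.0761) = 0.276
Q = 3.98e+13, so δQ = 0.276 × 3.98e+13 = 1.1e+13.

(3.98 ± 1.10) × 10^13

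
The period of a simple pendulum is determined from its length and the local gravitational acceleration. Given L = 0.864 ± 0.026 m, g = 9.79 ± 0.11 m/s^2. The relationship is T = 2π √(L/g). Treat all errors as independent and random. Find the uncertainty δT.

0.0300 s

T is a product of powers, so relative uncertainties combine in quadrature:
  (½·δL/L)² = (0.5×0.0301)² = 0.000226;  (−½·δg/g)² = (-0.5×0.0112)² = 3.16e-05
δT/T = √(0.000258) = 0.0161
T = 1.87 s, so δT = 0.0161 × 1.87 = 0.0300 s.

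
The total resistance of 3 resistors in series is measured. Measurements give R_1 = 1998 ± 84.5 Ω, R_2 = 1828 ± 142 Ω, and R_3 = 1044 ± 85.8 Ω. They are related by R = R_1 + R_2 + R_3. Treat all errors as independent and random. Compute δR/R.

For a sum/difference, combine absolute errors in quadrature:
  (δR_1)² = 7140;  (δR_2)² = 20200;  (δR_3)² = 7360
δR = √(34700) = 186 Ω
R = 4870 Ω, so δR/R = 186/4870 = 0.0382.

0.0382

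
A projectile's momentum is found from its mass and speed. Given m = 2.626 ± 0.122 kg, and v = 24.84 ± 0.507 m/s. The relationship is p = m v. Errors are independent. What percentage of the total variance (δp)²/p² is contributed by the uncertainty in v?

16.2%

(δp/p)² = (1·δm/m)² + (1·δv/v)²
  m term: (1×0.0465)² = 0.00216
  v term: (1×0.0204)² = 0.000417
Total = 0.00257. Share from v = 0.000417/0.00257 = 0.162.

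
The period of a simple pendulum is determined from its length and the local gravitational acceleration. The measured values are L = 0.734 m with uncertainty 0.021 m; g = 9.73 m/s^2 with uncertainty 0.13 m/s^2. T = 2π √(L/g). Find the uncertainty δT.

Products/powers → add relative errors in quadrature, weighted by exponent:
  (½·δL/L)² = (0.5×0.0286)² = 0.000205;  (−½·δg/g)² = (-0.5×0.0134)² = 4.46e-05
δT/T = √(0.000249) = 0.0158
T = 1.73 s, so δT = 0.0158 × 1.73 = 0.0272 s.

0.0272 s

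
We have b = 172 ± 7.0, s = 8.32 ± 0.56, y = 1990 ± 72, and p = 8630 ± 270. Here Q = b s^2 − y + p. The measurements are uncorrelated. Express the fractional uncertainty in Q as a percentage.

9.15%

Let w = b·s^2 = 11900. δw/w = √((1·δb/b)² + (2·δs/s)²) = √(0.00166 + 0.0181) = 0.141, so δw = 1670.
Q = w − y + p: δQ = √(δw² + δy² + δp²) = √(2.8e+06 + 5180 + 72900) = 1700
Q = 18500, so δQ/Q = 1700/18500 = 0.0915.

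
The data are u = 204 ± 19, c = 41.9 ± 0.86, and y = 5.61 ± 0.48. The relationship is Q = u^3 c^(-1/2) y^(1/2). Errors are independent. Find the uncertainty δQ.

For a monomial Q ∝ u^3, c^(-1/2), y^(1/2), fractional errors add in quadrature:
  (3·δu/u)² = (3×0.0931)² = 0.0781;  (−½·δc/c)² = (-0.5×0.0205)² = 0.000105;  (½·δy/y)² = (0.5×0.0856)² = 0.00183
δQ/Q = √(0.0800) = 0.283
Q = 3.11e+06, so δQ = 0.283 × 3.11e+06 = 8.79e+05.

8.79e+05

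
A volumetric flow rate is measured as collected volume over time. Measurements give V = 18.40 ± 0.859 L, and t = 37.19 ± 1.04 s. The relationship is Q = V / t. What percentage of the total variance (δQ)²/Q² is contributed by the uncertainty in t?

(δQ/Q)² = (1·δV/V)² + (-1·δt/t)²
  V term: (1×0.0467)² = 0.00218
  t term: (-1×0.0280)² = 0.000782
Total = 0.00296. Share from t = 0.000782/0.00296 = 0.264.

26.4%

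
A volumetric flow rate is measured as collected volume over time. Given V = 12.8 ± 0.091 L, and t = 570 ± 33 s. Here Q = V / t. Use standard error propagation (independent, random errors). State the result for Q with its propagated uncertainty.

Q is a product of powers, so relative uncertainties combine in quadrature:
  (1·δV/V)² = (1×0.00711)² = 5.05e-05;  (-1·δt/t)² = (-1×0.0579)² = 0.00335
δQ/Q = √(0.00340) = 0.0583
Q = 0.0225 L/s, so δQ = 0.0583 × 0.0225 = 0.00131 L/s.

0.0225 ± 0.00131 L/s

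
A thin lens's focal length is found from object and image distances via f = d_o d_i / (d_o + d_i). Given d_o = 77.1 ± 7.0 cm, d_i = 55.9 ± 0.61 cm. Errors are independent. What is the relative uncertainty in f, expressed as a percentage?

3.87%

∂f/∂d_o = (d_i/(d_o+d_i))² = 0.177;  ∂f/∂d_i = (d_o/(d_o+d_i))² = 0.336
δf = √((∂f/∂d_o · δd_o)² + (∂f/∂d_i · δd_i)²) = √(1.53 + 0.0420) = 1.25 cm
f = 32.4 cm, so δf/f = 1.25/32.4 = 0.0387.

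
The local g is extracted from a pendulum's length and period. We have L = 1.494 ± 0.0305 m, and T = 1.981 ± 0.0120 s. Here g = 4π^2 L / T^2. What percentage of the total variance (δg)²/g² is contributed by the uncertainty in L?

(δg/g)² = (1·δL/L)² + (-2·δT/T)²
  L term: (1×0.0204)² = 0.000417
  T term: (-2×0.00606)² = 0.000147
Total = 0.000564. Share from L = 0.000417/0.000564 = 0.740.

74.0%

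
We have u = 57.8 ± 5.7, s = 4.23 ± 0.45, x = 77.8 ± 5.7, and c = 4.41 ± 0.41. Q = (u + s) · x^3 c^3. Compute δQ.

Let w = u + s = 62.0. δw = √(δu² + δs²) = √(32.5 + 0.203) = 5.72, so δw/w = 0.0922.
Q is then a monomial in w, x, c:
δQ/Q = √((δw/w)² + (3·δx/x)² + (3·δc/c)²) = √(0.00850 + 0.0483 + 0.0778) = 0.367
Q = 2.51e+09, so δQ = 0.367 × 2.51e+09 = 9.19e+08.

9.19e+08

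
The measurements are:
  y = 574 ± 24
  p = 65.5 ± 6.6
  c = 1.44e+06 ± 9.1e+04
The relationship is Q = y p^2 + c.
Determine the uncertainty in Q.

Let w = y·p^2 = 2.46e+06. δw/w = √((1·δy/y)² + (2·δp/p)²) = √(0.00175 + 0.0406) = 0.206, so δw = 5.07e+05.
Q = w + c: δQ = √(δw² + δc²) = √(2.57e+11 + 8.28e+09) = 5.15e+05

5.15e+05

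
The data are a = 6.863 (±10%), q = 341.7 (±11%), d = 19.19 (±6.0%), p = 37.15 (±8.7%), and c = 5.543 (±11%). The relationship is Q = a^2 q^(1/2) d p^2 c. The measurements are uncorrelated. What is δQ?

Each factor contributes (exponent × relative error)² to (δQ/Q)²:
  (2·δa/a)² = (2×0.100)² = 0.0400;  (½·δq/q)² = (0.5×0.110)² = 0.00302;  (1·δd/d)² = (1×0.0600)² = 0.00360;  (2·δp/p)² = (2×0.0870)² = 0.0303;  (1·δc/c)² = (1×0.110)² = 0.0121
δQ/Q = √(0.0890) = 0.298
Q = 1.278e+08, so δQ = 0.298 × 1.278e+08 = 3.81e+07.

3.81e+07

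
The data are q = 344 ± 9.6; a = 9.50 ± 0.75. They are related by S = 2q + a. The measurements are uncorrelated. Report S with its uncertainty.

S is a linear combination, so absolute uncertainties add in quadrature:
  (2·δq)² = 369;  (δa)² = 0.562
δS = √(369) = 19.2
S = 698.

698 ± 19.2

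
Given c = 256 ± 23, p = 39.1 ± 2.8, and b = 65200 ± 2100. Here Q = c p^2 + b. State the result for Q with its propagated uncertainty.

(4.57 ± 0.662) × 10^5

Let w = c·p^2 = 3.91e+05. δw/w = √((1·δc/c)² + (2·δp/p)²) = √(0.00807 + 0.0205) = 0.169, so δw = 66200.
Q = w + b: δQ = √(δw² + δb²) = √(4.38e+09 + 4.41e+06) = 66200
Q = 4.57e+05.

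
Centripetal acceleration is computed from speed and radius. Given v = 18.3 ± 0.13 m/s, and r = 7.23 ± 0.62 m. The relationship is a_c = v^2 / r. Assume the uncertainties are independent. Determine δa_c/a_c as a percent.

8.69%

a_c is a product of powers, so relative uncertainties combine in quadrature:
  (2·δv/v)² = (2×0.00710)² = 0.000202;  (-1·δr/r)² = (-1×0.0858)² = 0.00735
δa_c/a_c = √(0.00756) = 0.0869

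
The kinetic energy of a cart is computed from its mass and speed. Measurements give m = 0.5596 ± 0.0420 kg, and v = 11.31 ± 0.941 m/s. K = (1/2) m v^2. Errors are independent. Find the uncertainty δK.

6.53 J

Each factor contributes (exponent × relative error)² to (δK/K)²:
  (1·δm/m)² = (1×0.0751)² = 0.00563;  (2·δv/v)² = (2×0.0832)² = 0.0277
δK/K = √(0.0333) = 0.183
K = 35.79 J, so δK = 0.183 × 35.79 = 6.53 J.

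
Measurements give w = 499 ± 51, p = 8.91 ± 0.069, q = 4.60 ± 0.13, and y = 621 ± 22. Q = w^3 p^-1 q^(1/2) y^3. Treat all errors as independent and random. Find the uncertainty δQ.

2.33e+15

For a monomial Q ∝ w^3, p^-1, q^(1/2), y^3, fractional errors add in quadrature:
  (3·δw/w)² = (3×0.102)² = 0.0940;  (-1·δp/p)² = (-1×0.00774)² = 6e-05;  (½·δq/q)² = (0.5×0.0283)² = 0.000200;  (3·δy/y)² = (3×0.0354)² = 0.0113
δQ/Q = √(0.106) = 0.325
Q = 7.16e+15, so δQ = 0.325 × 7.16e+15 = 2.33e+15.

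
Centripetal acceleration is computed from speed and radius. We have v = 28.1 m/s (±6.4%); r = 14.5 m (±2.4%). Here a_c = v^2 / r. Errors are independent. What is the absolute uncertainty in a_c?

7.09 m/s^2

Since a_c is a product/quotient, work with relative uncertainties:
  (2·δv/v)² = (2×0.0640)² = 0.0164;  (-1·δr/r)² = (-1×0.0240)² = 0.000576
δa_c/a_c = √(0.0170) = 0.130
a_c = 54.5 m/s^2, so δa_c = 0.130 × 54.5 = 7.09 m/s^2.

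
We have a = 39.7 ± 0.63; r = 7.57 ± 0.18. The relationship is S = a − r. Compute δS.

0.655

Each term contributes (cᵢ δxᵢ)² to (δS)²:
  (δa)² = 0.397;  (δr)² = 0.0324
δS = √(0.429) = 0.655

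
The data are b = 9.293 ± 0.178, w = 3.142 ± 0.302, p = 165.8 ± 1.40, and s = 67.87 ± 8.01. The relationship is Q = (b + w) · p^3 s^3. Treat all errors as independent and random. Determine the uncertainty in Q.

Let u = b + w = 12.43. δu = √(δb² + δw²) = √(0.0317 + 0.0912) = 0.351, so δu/u = 0.0282.
Q is then a monomial in u, p, s:
δQ/Q = √((δu/u)² + (3·δp/p)² + (3·δs/s)²) = √(0.000795 + 0.000642 + 0.125) = 0.356
Q = 1.772e+13, so δQ = 0.356 × 1.772e+13 = 6.31e+12.

6.31e+12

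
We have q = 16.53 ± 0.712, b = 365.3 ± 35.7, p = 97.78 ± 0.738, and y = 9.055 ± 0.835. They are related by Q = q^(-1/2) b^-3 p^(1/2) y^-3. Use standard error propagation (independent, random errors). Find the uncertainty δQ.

Each factor contributes (exponent × relative error)² to (δQ/Q)²:
  (−½·δq/q)² = (-0.5×0.0431)² = 0.000464;  (-3·δb/b)² = (-3×0.0977)² = 0.0860;  (½·δp/p)² = (0.5×0.00755)² = 1.42e-05;  (-3·δy/y)² = (-3×0.0922)² = 0.0765
δQ/Q = √(0.163) = 0.404
Q = 6.72e-11, so δQ = 0.404 × 6.72e-11 = 2.71e-11.

2.71e-11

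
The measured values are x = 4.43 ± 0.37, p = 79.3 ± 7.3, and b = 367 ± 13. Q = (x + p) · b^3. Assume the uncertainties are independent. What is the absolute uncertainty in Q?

5.69e+08

Let u = x + p = 83.7. δu = √(δx² + δp²) = √(0.137 + 53.3) = 7.31, so δu/u = 0.0873.
Q is then a monomial in u, b:
δQ/Q = √((δu/u)² + (3·δb/b)²) = √(0.00762 + 0.0113) = 0.138
Q = 4.14e+09, so δQ = 0.138 × 4.14e+09 = 5.69e+08.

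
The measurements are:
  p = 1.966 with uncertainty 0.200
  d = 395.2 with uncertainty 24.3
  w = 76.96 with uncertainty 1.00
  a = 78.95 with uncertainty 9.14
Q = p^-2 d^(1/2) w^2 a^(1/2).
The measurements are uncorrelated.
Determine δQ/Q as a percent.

Each factor contributes (exponent × relative error)² to (δQ/Q)²:
  (-2·δp/p)² = (-2×0.102)² = 0.0414;  (½·δd/d)² = (0.5×0.0615)² = 0.000945;  (2·δw/w)² = (2×0.0130)² = 0.000675;  (½·δa/a)² = (0.5×0.116)² = 0.00335
δQ/Q = √(0.0464) = 0.215

21.5%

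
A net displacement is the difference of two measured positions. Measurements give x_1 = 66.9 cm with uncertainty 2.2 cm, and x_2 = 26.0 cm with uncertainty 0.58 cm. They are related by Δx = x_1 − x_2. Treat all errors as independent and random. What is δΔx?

2.28 cm

For a sum/difference, combine absolute errors in quadrature:
  (δx_1)² = 4.84;  (δx_2)² = 0.336
δΔx = √(5.18) = 2.28 cm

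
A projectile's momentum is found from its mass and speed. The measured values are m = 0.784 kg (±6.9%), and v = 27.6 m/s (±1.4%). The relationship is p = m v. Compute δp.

For a monomial p ∝ m, v, fractional errors add in quadrature:
  (1·δm/m)² = (1×0.0690)² = 0.00476;  (1·δv/v)² = (1×0.0140)² = 0.000196
δp/p = √(0.00496) = 0.0704
p = 21.6 kg·m/s, so δp = 0.0704 × 21.6 = 1.52 kg·m/s.

1.52 kg·m/s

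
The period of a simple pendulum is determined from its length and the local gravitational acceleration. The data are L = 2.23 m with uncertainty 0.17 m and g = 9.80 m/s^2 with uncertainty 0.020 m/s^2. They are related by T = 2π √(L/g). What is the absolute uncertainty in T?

Relative error in a monomial: (δT/T)² = Σ (nᵢ · δxᵢ/xᵢ)².
  (½·δL/L)² = (0.5×0.0762)² = 0.00145;  (−½·δg/g)² = (-0.5×0.00204)² = 1.04e-06
δT/T = √(0.00145) = 0.0381
T = 3.00 s, so δT = 0.0381 × 3.00 = 0.114 s.

0.114 s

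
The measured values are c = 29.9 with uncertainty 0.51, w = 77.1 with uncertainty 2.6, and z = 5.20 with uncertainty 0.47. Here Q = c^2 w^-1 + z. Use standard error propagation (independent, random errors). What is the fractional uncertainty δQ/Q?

0.0434

Let p = c^2·w^-1 = 11.6. δp/p = √((2·δc/c)² + (-1·δw/w)²) = √(0.00116 + 0.00114) = 0.0480, so δp = 0.556.
Q = p + z: δQ = √(δp² + δz²) = √(0.309 + 0.221) = 0.728
Q = 16.8, so δQ/Q = 0.728/16.8 = 0.0434.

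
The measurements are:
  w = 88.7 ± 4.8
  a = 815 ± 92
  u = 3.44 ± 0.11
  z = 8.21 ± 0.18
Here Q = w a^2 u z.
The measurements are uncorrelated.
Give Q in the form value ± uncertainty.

Since Q is a product/quotient, work with relative uncertainties:
  (1·δw/w)² = (1×0.0541)² = 0.00293;  (2·δa/a)² = (2×0.113)² = 0.0510;  (1·δu/u)² = (1×0.0320)² = 0.00102;  (1·δz/z)² = (1×0.0219)² = 0.000481
δQ/Q = √(0.0554) = 0.235
Q = 1.66e+09, so δQ = 0.235 × 1.66e+09 = 3.92e+08.

(1.66 ± 0.392) × 10^9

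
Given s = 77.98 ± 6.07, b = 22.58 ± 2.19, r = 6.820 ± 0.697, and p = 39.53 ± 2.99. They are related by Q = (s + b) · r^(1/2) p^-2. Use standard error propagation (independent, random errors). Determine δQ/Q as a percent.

17.2%

Let u = s + b = 100.6. δu = √(δs² + δb²) = √(36.8 + 4.80) = 6.45, so δu/u = 0.0642.
Q is then a monomial in u, r, p:
δQ/Q = √((δu/u)² + (½·δr/r)² + (-2·δp/p)²) = √(0.00412 + 0.00261 + 0.0229) = 0.172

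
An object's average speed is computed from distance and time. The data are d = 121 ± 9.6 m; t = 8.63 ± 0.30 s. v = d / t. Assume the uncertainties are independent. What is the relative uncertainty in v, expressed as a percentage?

8.66%

Since v is a product/quotient, work with relative uncertainties:
  (1·δd/d)² = (1×0.0793)² = 0.00629;  (-1·δt/t)² = (-1×0.0348)² = 0.00121
δv/v = √(0.00750) = 0.0866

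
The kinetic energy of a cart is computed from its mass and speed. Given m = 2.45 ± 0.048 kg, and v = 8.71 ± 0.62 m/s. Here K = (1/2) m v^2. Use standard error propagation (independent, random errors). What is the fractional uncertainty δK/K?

K is a product of powers, so relative uncertainties combine in quadrature:
  (1·δm/m)² = (1×0.0196)² = 0.000384;  (2·δv/v)² = (2×0.0712)² = 0.0203
δK/K = √(0.0207) = 0.144

0.144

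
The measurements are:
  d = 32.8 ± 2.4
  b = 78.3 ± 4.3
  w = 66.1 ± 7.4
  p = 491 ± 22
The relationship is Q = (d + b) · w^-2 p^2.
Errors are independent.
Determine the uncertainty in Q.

Let u = d + b = 111. δu = √(δd² + δb²) = √(5.76 + 18.5) = 4.92, so δu/u = 0.0443.
Q is then a monomial in u, w, p:
δQ/Q = √((δu/u)² + (-2·δw/w)² + (2·δp/p)²) = √(0.00196 + 0.0501 + 0.00803) = 0.245
Q = 6130, so δQ = 0.245 × 6130 = 1500.

1500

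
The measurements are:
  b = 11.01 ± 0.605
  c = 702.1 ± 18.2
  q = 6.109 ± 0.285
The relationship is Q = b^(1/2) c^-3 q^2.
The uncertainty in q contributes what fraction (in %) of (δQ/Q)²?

56.1%

(δQ/Q)² = (½·δb/b)² + (-3·δc/c)² + (2·δq/q)²
  b term: (0.5×0.0550)² = 0.000755
  c term: (-3×0.0259)² = 0.00605
  q term: (2×0.0467)² = 0.00871
Total = 0.0155. Share from q = 0.00871/0.0155 = 0.561.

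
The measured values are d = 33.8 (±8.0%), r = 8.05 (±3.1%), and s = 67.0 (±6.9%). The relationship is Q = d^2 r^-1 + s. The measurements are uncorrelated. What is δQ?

23.6

Let p = d^2·r^-1 = 142. δp/p = √((2·δd/d)² + (-1·δr/r)²) = √(0.0256 + 0.000961) = 0.163, so δp = 23.1.
Q = p + s: δQ = √(δp² + δs²) = √(535 + 21.4) = 23.6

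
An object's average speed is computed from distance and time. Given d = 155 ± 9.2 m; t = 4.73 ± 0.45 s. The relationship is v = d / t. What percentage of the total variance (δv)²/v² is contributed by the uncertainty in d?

(δv/v)² = (1·δd/d)² + (-1·δt/t)²
  d term: (1×0.0594)² = 0.00352
  t term: (-1×0.0951)² = 0.00905
Total = 0.0126. Share from d = 0.00352/0.0126 = 0.280.

28.0%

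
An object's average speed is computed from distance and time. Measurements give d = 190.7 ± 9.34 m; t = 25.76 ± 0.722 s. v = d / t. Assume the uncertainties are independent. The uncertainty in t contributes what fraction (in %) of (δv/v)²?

(δv/v)² = (1·δd/d)² + (-1·δt/t)²
  d term: (1×0.0490)² = 0.00240
  t term: (-1×0.0280)² = 0.000786
Total = 0.00318. Share from t = 0.000786/0.00318 = 0.247.

24.7%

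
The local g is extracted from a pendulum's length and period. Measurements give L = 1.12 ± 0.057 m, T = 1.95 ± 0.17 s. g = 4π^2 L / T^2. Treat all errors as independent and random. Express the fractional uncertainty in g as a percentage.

18.2%

Products/powers → add relative errors in quadrature, weighted by exponent:
  (1·δL/L)² = (1×0.0509)² = 0.00259;  (-2·δT/T)² = (-2×0.0872)² = 0.0304
δg/g = √(0.0330) = 0.182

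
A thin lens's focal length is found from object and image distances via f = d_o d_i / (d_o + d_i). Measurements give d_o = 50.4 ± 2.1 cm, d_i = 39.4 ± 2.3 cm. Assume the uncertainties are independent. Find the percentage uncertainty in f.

∂f/∂d_o = (d_i/(d_o+d_i))² = 0.193;  ∂f/∂d_i = (d_o/(d_o+d_i))² = 0.315
δf = √((∂f/∂d_o · δd_o)² + (∂f/∂d_i · δd_i)²) = √(0.163 + 0.525) = 0.830 cm
f = 22.1 cm, so δf/f = 0.830/22.1 = 0.0375.

3.75%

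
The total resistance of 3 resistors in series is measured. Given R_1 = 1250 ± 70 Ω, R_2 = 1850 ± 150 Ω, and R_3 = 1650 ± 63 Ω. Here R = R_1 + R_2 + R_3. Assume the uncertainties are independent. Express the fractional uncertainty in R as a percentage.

3.73%

For a sum/difference, combine absolute errors in quadrature:
  (δR_1)² = 4900;  (δR_2)² = 22500;  (δR_3)² = 3970
δR = √(31400) = 177 Ω
R = 4750 Ω, so δR/R = 177/4750 = 0.0373.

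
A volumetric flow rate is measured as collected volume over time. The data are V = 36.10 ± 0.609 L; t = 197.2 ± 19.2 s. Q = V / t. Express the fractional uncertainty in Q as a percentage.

Each factor contributes (exponent × relative error)² to (δQ/Q)²:
  (1·δV/V)² = (1×0.0169)² = 0.000285;  (-1·δt/t)² = (-1×0.0974)² = 0.00948
δQ/Q = √(0.00976) = 0.0988

9.88%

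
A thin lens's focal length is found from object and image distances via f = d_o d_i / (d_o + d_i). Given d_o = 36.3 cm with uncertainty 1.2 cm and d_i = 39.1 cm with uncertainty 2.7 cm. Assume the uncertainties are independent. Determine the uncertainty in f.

0.704 cm

∂f/∂d_o = (d_i/(d_o+d_i))² = 0.269;  ∂f/∂d_i = (d_o/(d_o+d_i))² = 0.232
δf = √((∂f/∂d_o · δd_o)² + (∂f/∂d_i · δd_i)²) = √(0.104 + 0.392) = 0.704 cm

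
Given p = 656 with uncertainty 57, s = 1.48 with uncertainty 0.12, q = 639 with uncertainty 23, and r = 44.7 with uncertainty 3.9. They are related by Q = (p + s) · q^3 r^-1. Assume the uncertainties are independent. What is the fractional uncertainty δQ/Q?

Let u = p + s = 657. δu = √(δp² + δs²) = √(3250 + 0.0144) = 57.0, so δu/u = 0.0867.
Q is then a monomial in u, q, r:
δQ/Q = √((δu/u)² + (3·δq/q)² + (-1·δr/r)²) = √(0.00752 + 0.0117 + 0.00761) = 0.164

0.164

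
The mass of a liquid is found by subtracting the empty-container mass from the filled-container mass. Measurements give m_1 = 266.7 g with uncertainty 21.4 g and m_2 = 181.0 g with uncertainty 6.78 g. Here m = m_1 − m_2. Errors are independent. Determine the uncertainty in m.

22.4 g

m is a linear combination, so absolute uncertainties add in quadrature:
  (δm_1)² = 458;  (δm_2)² = 46.0
δm = √(504) = 22.4 g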